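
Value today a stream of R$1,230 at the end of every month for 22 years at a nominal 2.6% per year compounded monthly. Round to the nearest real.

With 12 periods per year: i = 0.00216667, n = 264.
Annuity factor a(264|0.00216667) = 200.886988; PV = 1230 × 200.886988 = 247,090.9955

R$247,091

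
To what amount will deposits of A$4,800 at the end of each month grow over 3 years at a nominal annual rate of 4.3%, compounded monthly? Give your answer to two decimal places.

Periodic rate i = 0.043/12 = 0.00358333; n = 3 × 12 = 36 periods.
FV = 4800 × [(1+0.00358333)^36 − 1] / 0.00358333 = 4800 × 38.351953 = 184,089.3753

A$184,089.38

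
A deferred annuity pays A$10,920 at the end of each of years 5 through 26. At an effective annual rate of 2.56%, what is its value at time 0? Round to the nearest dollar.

A$164,459

PV at t=4 (ordinary 22-year annuity): 10920 × a(22|0.0256) = 10920 × 16.662719 = 181,956.8946
PV₀ = 181,956.8946 / (1+0.0256)^4 = 181,956.8946 / 1.106400 = 164,458.5540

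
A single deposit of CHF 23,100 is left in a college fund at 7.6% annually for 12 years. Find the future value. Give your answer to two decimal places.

CHF 55,636.43

FV = PV·(1+i)^n = 23,100 × 2.408503 = 55,636.4275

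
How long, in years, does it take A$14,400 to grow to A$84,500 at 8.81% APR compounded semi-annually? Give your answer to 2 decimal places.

Periodic rate i = 0.0881/2 = 0.04405.
n = ln(84500/14400) / ln(1+0.04405) = ln(5.86806) / 0.043107 = 41.0492 half-years
= 41.0492/2 years

20.52 years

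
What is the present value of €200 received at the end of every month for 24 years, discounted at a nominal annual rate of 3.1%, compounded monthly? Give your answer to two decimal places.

€40,593.65

With 12 periods per year: i = 0.00258333, n = 288.
PV = PMT · [1 − (1+i)^(−n)] / i = 200 · 202.968239 = 40,593.6479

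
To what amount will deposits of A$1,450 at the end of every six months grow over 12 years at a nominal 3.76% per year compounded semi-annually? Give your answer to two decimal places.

A$43,471.60

Periodic rate i = 0.0376/2 = 0.0188; n = 12 × 2 = 24 periods.
Accumulation factor s(24|0.0188) = 29.980410; FV = 1450 × 29.980410 = 43,471.5951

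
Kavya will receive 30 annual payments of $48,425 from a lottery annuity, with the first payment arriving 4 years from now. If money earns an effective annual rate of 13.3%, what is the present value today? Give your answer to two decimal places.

$244,428.26

PV at t=3 (ordinary 30-year annuity): 48425 × a(30|0.133) = 48425 × 7.341275 = 355,501.2637
Discount back 3 years: 355,501.2637 × (1+0.133)^(−3) = 355,501.2637 × 0.687559 = 244,428.2617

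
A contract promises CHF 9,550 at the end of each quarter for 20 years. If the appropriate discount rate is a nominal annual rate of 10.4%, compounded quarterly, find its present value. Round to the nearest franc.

i = 0.104/4 = 0.026 per quarter; n = 20·4 = 80.
PV = 9550 × [1 − (1+0.026)^(−80)] / 0.026 = 9550 × 33.527099 = 320,183.7993

CHF 320,184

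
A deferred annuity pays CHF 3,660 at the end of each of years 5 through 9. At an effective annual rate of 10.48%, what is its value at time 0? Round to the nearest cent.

PV at t=4 (ordinary 5-year annuity): 3660 × a(5|0.1048) = 3660 × 3.744757 = 13,705.8092
Discount back 4 years: 13,705.8092 × (1+0.1048)^(−4) = 13,705.8092 × 0.671221 = 9,199.6228

CHF 9,199.62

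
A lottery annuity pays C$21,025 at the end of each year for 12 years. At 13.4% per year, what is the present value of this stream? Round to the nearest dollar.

C$122,207

PV = PMT · [1 − (1+i)^(−n)] / i = 21025 · 5.812479 = 122,207.3732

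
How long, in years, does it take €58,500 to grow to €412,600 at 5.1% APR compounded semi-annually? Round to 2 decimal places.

38.79 years

Periodic rate i = 0.051/2 = 0.0255.
(1+i)^n = 412600/58500 = 7.05299, so n = ln 7.05299 / ln 1.0255 = 77.5786 half-years
= 77.5786/2 years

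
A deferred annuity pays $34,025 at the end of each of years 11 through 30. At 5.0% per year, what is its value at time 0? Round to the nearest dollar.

Value one period before first payment (t=10): 34025 × [1 − (1+0.05)^(−20)] / 0.05 = 34025 × 12.462210 = 424,026.7069
Discount back 10 years: 424,026.7069 × (1+0.05)^(−10) = 424,026.7069 × 0.613913 = 260,315.6152

$260,316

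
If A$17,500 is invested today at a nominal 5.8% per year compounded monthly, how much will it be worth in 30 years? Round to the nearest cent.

A$99,286.48

i = 0.058/12 = 0.00483333 per month; n = 30·12 = 360.
FV = 17,500 × (1 + 0.00483333)^360 = 99,286.4773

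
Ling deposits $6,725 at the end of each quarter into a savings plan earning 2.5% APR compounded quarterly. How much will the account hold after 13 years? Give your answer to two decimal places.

$411,711.52

Periodic rate i = 0.025/4 = 0.00625; n = 13 × 4 = 52 periods.
FV = 6725 × [(1+0.00625)^52 − 1] / 0.00625 = 6725 × 61.221044 = 411,711.5232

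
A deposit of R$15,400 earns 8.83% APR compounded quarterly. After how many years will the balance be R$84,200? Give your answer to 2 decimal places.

Periodic rate i = 0.0883/4 = 0.022075.
n = ln(84200/15400) / ln(1+0.022075) = ln(5.46753) / 0.021835 = 77.8034 quarters
= 77.8034/4 years

19.45 years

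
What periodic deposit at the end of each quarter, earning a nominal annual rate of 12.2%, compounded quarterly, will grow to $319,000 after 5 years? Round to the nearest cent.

$11,811.55

With 4 periods per year: i = 0.0305, n = 20.
FV-annuity factor = 27.007456; PMT = 319000 / 27.007456 = 11,811.5532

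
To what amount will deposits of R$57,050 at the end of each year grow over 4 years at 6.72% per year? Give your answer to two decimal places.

FV = PMT · [(1+i)^n − 1] / i = 57050 · 4.421567 = 252,250.3873

R$252,250.39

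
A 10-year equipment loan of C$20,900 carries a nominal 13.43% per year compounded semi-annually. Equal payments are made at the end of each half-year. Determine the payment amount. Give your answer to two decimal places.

C$1,929.33

Periodic rate i = 0.1343/2 = 0.06715; n = 10 × 2 = 20 periods.
Annuity-PV factor = 10.832794; PMT = 20900 / 10.832794 = 1,929.3268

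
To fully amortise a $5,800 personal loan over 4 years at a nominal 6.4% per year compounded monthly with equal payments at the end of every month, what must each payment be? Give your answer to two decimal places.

$137.28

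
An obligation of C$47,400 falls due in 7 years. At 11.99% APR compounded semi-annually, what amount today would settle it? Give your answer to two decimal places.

C$20,978.92

i = 0.1199/2 = 0.05995 per half-year; n = 7·2 = 14.
Discount factor = (1+0.05995)^(−14) = 0.442593; PV = 47,400 × 0.442593 = 20,978.9155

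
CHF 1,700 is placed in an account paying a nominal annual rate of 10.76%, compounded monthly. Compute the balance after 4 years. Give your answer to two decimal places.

CHF 2,609.37

Periodic rate i = 0.1076/12 = 0.00896667; n = 4 × 12 = 48 periods.
FV = PV·(1+i)^n = 1,700 × 1.534925 = 2,609.3733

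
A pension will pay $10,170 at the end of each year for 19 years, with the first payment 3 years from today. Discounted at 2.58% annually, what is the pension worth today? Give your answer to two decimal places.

$143,727.85

Value one period before first payment (t=2): 10170 × [1 − (1+0.0258)^(−19)] / 0.0258 = 10170 × 14.871178 = 151,239.8820
Discount back 2 years: 151,239.8820 × (1+0.0258)^(−2) = 151,239.8820 × 0.950330 = 143,727.8537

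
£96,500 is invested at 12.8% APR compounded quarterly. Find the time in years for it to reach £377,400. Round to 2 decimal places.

Periodic rate i = 0.128/4 = 0.032.
(1+i)^n = 377400/96500 = 3.91088, so n = ln 3.91088 / ln 1.032 = 43.2959 quarters
= 43.2959/4 years

10.82 years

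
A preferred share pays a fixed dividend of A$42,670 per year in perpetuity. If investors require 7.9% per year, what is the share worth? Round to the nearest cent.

A$540,126.58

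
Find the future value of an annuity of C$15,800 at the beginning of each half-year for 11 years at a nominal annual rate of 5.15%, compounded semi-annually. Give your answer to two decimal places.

C$471,728.51

Periodic rate i = 0.0515/2 = 0.02575; n = 11 × 2 = 22 periods.
Accumulation factor s(22|0.02575) × (1+i) = 29.856235; FV = 15800 × 29.856235 = 471,728.5082
(Beginning-of-period payments → annuity-due factor ×(1+i).)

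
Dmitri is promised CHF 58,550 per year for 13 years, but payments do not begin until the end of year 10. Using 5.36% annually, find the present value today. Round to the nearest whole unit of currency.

CHF 336,445

PV at t=9 (ordinary 13-year annuity): 58550 × a(13|0.0536) = 58550 × 9.193249 = 538,264.7115
Discount back 9 years: 538,264.7115 × (1+0.0536)^(−9) = 538,264.7115 × 0.625055 = 336,444.9786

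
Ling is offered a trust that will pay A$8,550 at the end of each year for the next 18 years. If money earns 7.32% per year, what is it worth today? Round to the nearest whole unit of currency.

PV = PMT · [1 − (1+i)^(−n)] / i = 8550 · 9.830865 = 84,053.8988

A$84,054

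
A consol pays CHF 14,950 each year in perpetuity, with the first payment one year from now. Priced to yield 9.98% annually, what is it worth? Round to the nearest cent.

CHF 149,799.60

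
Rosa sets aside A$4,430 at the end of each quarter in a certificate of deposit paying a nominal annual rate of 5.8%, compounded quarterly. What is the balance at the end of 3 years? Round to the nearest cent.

A$57,611.26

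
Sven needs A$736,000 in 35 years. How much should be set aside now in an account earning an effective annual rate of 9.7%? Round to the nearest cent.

A$28,816.81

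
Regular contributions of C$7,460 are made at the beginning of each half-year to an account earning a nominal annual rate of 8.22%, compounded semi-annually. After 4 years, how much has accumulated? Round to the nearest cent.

With 2 periods per year: i = 0.0411, n = 8.
FV = 7460 × [(1+0.0411)^8 − 1] / 0.0411 × (1+i) = 7460 × 9.630611 = 71,844.3576
(Beginning-of-period payments → annuity-due factor ×(1+i).)

C$71,844.36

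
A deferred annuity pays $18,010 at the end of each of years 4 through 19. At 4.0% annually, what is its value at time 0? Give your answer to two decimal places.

$186,562.86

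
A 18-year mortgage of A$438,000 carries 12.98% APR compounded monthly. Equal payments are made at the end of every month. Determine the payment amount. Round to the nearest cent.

A$5,251.83

With 12 periods per year: i = 0.0108167, n = 216.
PMT = 438000 / ( [1 − (1+0.0108167)^(−216)] / 0.0108167 ) = 438000 / 83.399488 = 5,251.8308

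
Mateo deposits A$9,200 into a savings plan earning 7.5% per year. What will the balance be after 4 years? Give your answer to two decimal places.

A$12,286.32

FV = 9,200 × (1 + 0.075)^4 = 12,286.3161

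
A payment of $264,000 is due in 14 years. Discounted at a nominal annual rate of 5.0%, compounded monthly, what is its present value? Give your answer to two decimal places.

i = 0.05/12 = 0.00416667 per month; n = 14·12 = 168.
Discount factor = (1+0.00416667)^(−168) = 0.497308; PV = 264,000 × 0.497308 = 131,289.3148

$131,289.31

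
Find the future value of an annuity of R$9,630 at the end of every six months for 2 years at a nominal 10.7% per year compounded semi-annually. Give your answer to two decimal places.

R$41,722.96

With 2 periods per year: i = 0.0535, n = 4.
Accumulation factor s(4|0.0535) = 4.332602; FV = 9630 × 4.332602 = 41,722.9585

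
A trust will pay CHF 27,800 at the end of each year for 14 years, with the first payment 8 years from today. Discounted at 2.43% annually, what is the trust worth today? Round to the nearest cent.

CHF 276,064.78

Value one period before first payment (t=7): 27800 × [1 − (1+0.0243)^(−14)] / 0.0243 = 27800 × 11.747797 = 326,588.7452
Discount back 7 years: 326,588.7452 × (1+0.0243)^(−7) = 326,588.7452 × 0.845298 = 276,064.7811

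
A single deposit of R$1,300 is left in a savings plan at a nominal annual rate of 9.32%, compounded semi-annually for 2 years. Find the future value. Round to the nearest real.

R$1,560

With 2 periods per year: i = 0.0466, n = 4.
FV = 1,300 × (1 + 0.0466)^4 = 1,559.7905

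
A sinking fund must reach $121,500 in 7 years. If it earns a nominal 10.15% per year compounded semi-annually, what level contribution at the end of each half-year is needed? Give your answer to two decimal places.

$6,167.22

i = 0.1015/2 = 0.05075 per half-year; n = 7·2 = 14.
PMT = 121500 / ( [(1+0.05075)^14 − 1] / 0.05075 ) = 121500 / 19.700948 = 6,167.2160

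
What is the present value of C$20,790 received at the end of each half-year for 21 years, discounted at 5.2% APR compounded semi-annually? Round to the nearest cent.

With 2 periods per year: i = 0.026, n = 42.
PV = 20790 × [1 − (1+0.026)^(−42)] / 0.026 = 20790 × 25.374617 = 527,538.2853

C$527,538.29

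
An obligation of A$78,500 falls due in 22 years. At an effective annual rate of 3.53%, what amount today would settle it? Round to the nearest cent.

PV = FV·(1+i)^(−n) = 78,500 × 0.466169 = 36,594.2582

A$36,594.26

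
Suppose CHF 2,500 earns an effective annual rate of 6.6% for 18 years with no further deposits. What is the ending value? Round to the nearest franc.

CHF 7,899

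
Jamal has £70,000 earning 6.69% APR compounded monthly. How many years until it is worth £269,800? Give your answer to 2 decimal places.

20.22 years

Periodic rate i = 0.0669/12 = 0.005575.
(1+i)^n = 269800/70000 = 3.85429, so n = ln 3.85429 / ln 1.00558 = 242.6804 months
= 242.6804/12 years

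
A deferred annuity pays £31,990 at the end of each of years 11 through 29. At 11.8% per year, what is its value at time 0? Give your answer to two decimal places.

PV at t=10 (ordinary 19-year annuity): 31990 × a(19|0.118) = 31990 × 7.456633 = 238,537.6785
PV₀ = 238,537.6785 / (1+0.118)^10 = 238,537.6785 / 3.050830 = 78,187.7927

£78,187.79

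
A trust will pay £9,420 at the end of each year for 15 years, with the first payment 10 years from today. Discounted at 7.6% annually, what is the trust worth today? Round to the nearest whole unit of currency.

£42,743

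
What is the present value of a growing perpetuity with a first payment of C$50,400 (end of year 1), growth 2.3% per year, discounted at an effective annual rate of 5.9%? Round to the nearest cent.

C$1,400,000.00

PV = D₁/(r − g) = 50400/(0.059 − 0.023) = 1,400,000.0000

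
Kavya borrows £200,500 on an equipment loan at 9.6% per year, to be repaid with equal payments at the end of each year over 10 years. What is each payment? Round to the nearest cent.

£32,071.85

PMT = 200500 / ( [1 − (1+0.096)^(−10)] / 0.096 ) = 200500 / 6.251588 = 32,071.8520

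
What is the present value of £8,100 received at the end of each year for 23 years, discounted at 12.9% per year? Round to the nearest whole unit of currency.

£58,936

PV = 8100 × [1 − (1+0.129)^(−23)] / 0.129 = 8100 × 7.276110 = 58,936.4941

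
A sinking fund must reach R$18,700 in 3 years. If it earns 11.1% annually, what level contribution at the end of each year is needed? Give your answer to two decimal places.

R$5,589.90

FV-annuity factor = 3.345321; PMT = 18700 / 3.345321 = 5,589.8971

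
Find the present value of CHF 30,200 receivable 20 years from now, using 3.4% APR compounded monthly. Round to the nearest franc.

CHF 15,315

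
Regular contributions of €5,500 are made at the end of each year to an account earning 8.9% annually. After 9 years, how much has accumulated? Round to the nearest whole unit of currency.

€71,316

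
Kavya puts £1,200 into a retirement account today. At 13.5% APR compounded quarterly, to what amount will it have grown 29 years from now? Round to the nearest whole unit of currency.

£56,413

With 4 periods per year: i = 0.03375, n = 116.
FV = PV·(1+i)^n = 1,200 × 47.011122 = 56,413.3465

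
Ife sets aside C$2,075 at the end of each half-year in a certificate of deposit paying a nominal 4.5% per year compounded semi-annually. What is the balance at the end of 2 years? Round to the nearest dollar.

C$8,584

i = 0.045/2 = 0.0225 per half-year; n = 2·2 = 4.
FV = 2075 × [(1+0.0225)^4 − 1] / 0.0225 = 2075 × 4.137036 = 8,584.3505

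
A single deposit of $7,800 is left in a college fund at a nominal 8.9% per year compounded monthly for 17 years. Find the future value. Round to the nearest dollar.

Periodic rate i = 0.089/12 = 0.00741667; n = 17 × 12 = 204 periods.
FV = PV·(1+i)^n = 7,800 × 4.515053 = 35,217.4118

$35,217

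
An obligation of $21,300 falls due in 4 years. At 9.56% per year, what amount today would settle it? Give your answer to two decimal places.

$14,783.30

PV = 21,300 / (1 + 0.0956)^4 = 21,300 / 1.440815 = 14,783.3040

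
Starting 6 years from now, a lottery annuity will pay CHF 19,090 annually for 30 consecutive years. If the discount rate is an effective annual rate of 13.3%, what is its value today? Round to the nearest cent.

CHF 75,063.34

PV at t=5 (ordinary 30-year annuity): 19090 × a(30|0.133) = 19090 × 7.341275 = 140,144.9483
PV₀ = 140,144.9483 / (1+0.133)^5 = 140,144.9483 / 1.867022 = 75,063.3424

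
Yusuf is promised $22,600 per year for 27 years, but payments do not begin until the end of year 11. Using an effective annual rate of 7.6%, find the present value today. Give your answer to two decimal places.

Value one period before first payment (t=10): 22600 × [1 − (1+0.076)^(−27)] / 0.076 = 22600 × 11.337125 = 256,219.0197
PV₀ = 256,219.0197 / (1+0.076)^10 = 256,219.0197 / 2.080284 = 123,165.3803

$123,165.38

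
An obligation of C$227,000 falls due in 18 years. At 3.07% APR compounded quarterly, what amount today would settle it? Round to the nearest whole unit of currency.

i = 0.0307/4 = 0.007675 per quarter; n = 18·4 = 72.
PV = FV·(1+i)^(−n) = 227,000 × 0.576667 = 130,903.4242

C$130,903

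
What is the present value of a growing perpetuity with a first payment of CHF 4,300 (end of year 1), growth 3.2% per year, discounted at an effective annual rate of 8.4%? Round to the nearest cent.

CHF 82,692.31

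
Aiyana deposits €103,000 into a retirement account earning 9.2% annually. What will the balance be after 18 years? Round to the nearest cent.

103,000 × (1+0.092)^18 = 103,000 × 4.875369 = 502,163.0060

€502,163.01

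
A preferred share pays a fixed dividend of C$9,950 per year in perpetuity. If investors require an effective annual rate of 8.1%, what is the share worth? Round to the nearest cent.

C$122,839.51

PV = C/r = 9950/0.081 = 122,839.5062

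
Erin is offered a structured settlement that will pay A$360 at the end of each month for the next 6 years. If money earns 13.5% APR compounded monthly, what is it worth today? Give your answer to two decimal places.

A$17,700.02

i = 0.135/12 = 0.01125 per month; n = 6·12 = 72.
PV = PMT · [1 − (1+i)^(−n)] / i = 360 · 49.166717 = 17,700.0182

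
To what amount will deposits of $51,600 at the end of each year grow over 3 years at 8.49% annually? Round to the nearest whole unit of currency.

Accumulation factor s(3|0.0849) = 3.261908; FV = 51600 × 3.261908 = 168,314.4533

$168,314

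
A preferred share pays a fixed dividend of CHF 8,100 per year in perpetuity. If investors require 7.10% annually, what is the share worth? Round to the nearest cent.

PV = PMT / i = 8100 / 0.071 = 114,084.5070

CHF 114,084.51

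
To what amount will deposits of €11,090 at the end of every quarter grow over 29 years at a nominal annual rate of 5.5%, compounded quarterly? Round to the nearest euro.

€3,125,418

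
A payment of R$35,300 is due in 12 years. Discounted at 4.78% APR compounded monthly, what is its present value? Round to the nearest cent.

Periodic rate i = 0.0478/12 = 0.00398333; n = 12 × 12 = 144 periods.
PV = 35,300 / (1 + 0.00398333)^144 = 35,300 / 1.772623 = 19,913.9872

R$19,913.99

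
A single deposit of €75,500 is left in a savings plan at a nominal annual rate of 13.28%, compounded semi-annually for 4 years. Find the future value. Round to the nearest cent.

€126,272.29

With 2 periods per year: i = 0.0664, n = 8.
75,500 × (1+0.0664)^8 = 75,500 × 1.672481 = 126,272.2860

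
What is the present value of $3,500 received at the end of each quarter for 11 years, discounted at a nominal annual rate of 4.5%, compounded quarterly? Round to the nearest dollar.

$120,942

i = 0.045/4 = 0.01125 per quarter; n = 11·4 = 44.
PV = 3500 × [1 − (1+0.01125)^(−44)] / 0.01125 = 3500 × 34.554854 = 120,941.9903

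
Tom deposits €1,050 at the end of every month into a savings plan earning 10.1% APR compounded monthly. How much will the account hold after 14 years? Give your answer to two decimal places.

With 12 periods per year: i = 0.00841667, n = 168.
FV = PMT · [(1+i)^n − 1] / i = 1050 · 366.904079 = 385,249.2828

€385,249.28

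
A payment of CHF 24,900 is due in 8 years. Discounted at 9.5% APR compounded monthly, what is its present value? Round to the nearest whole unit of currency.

Periodic rate i = 0.095/12 = 0.00791667; n = 8 × 12 = 96 periods.
PV = 24,900 / (1 + 0.00791667)^96 = 24,900 / 2.131887 = 11,679.7942

CHF 11,680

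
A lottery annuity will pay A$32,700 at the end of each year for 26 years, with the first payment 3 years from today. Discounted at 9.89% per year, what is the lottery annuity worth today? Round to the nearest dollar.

Value one period before first payment (t=2): 32700 × [1 − (1+0.0989)^(−26)] / 0.0989 = 32700 × 9.240478 = 302,163.6317
Discount back 2 years: 302,163.6317 × (1+0.0989)^(−2) = 302,163.6317 × 0.828102 = 250,222.2039

A$250,222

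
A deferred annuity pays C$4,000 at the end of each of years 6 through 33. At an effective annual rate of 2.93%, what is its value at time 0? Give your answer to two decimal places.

PV at t=5 (ordinary 28-year annuity): 4000 × a(28|0.0293) = 4000 × 18.925718 = 75,702.8720
PV₀ = 75,702.8720 / (1+0.0293)^5 = 75,702.8720 / 1.155340 = 65,524.3154

C$65,524.32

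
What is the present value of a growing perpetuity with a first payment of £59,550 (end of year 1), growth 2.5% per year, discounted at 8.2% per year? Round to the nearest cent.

PV = D₁/(r − g) = 59550/(0.082 − 0.025) = 1,044,736.8421

£1,044,736.84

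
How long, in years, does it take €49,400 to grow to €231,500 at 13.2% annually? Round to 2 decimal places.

n = ln(231500/49400) / ln(1+0.132) = ln(4.68623) / 0.123986 = 12.4581 years

12.46 years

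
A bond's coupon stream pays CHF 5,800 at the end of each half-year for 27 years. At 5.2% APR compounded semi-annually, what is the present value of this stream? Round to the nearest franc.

CHF 167,295

i = 0.052/2 = 0.026 per half-year; n = 27·2 = 54.
PV = 5800 × [1 − (1+0.026)^(−54)] / 0.026 = 5800 × 28.843884 = 167,294.5272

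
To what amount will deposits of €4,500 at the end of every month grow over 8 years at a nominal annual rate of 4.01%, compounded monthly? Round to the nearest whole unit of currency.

Periodic rate i = 0.0401/12 = 0.00334167; n = 8 × 12 = 96 periods.
FV = 4500 × [(1+0.00334167)^96 − 1] / 0.00334167 = 4500 × 112.965489 = 508,344.7020

€508,345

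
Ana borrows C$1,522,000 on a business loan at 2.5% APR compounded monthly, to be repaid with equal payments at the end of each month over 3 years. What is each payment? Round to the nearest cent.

C$43,927.01

With 12 periods per year: i = 0.00208333, n = 36.
PMT = 1.522e+06 / ( [1 − (1+0.00208333)^(−36)] / 0.00208333 ) = 1.522e+06 / 34.648383 = 43,927.0138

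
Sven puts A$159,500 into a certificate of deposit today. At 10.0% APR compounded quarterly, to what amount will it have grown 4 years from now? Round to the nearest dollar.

Periodic rate i = 0.1/4 = 0.025; n = 4 × 4 = 16 periods.
FV = 159,500 × (1 + 0.025)^16 = 236,778.6465

A$236,779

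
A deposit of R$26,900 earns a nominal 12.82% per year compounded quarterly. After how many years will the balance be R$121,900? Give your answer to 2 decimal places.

Periodic rate i = 0.1282/4 = 0.03205.
(1+i)^n = 121900/26900 = 4.53160, so n = ln 4.53160 / ln 1.03205 = 47.8990 quarters
= 47.8990/4 years

11.97 years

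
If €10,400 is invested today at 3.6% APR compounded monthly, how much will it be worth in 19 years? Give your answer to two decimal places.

Periodic rate i = 0.036/12 = 0.003; n = 19 × 12 = 228 periods.
FV = PV·(1+i)^n = 10,400 × 1.979761 = 20,589.5127

€20,589.51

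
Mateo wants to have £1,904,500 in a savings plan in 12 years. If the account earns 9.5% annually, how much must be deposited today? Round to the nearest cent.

Discount factor = (1+0.095)^(−12) = 0.336535; PV = 1,904,500 × 0.336535 = 640,931.3973

£640,931.40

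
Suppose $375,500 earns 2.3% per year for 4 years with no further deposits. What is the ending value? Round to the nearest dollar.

$411,256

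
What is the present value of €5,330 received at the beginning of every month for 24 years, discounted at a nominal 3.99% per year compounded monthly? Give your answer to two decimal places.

€990,055.42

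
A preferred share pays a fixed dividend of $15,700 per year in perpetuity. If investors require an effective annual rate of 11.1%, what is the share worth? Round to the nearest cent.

PV = PMT / i = 15700 / 0.111 = 141,441.4414

$141,441.44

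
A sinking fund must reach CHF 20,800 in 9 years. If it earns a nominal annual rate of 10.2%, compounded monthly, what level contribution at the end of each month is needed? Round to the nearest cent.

Periodic rate i = 0.102/12 = 0.0085; n = 9 × 12 = 108 periods.
FV-annuity factor = 175.832968; PMT = 20800 / 175.832968 = 118.2941

CHF 118.29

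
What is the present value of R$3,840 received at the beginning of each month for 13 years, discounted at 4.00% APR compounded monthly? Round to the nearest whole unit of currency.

With 12 periods per year: i = 0.00333333, n = 156.
Annuity factor a(156|0.00333333) × (1+i) = 121.894501; PV = 3840 × 121.894501 = 468,074.8851
Payments are at the start of each period, so multiply by (1+i).

R$468,075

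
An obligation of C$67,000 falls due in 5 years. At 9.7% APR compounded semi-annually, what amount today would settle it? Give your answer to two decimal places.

Periodic rate i = 0.097/2 = 0.0485; n = 5 × 2 = 10 periods.
PV = 67,000 / (1 + 0.0485)^10 = 67,000 / 1.605774 = 41,724.4341

C$41,724.43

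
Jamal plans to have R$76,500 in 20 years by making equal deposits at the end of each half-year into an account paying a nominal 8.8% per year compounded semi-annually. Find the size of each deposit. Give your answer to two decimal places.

R$732.08

i = 0.088/2 = 0.044 per half-year; n = 20·2 = 40.
FV-annuity factor = 104.496207; PMT = 76500 / 104.496207 = 732.0840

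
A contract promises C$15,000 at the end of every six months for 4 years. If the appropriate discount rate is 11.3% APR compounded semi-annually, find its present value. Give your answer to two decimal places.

C$94,451.01

i = 0.113/2 = 0.0565 per half-year; n = 4·2 = 8.
PV = 15000 × [1 − (1+0.0565)^(−8)] / 0.0565 = 15000 × 6.296734 = 94,451.0136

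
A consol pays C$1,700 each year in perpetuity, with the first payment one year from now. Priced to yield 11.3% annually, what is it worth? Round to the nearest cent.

C$15,044.25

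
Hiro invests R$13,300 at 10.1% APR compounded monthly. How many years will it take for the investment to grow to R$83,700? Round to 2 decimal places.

18.29 years

Periodic rate i = 0.101/12 = 0.00841667.
(1+i)^n = 83700/13300 = 6.29323, so n = ln 6.29323 / ln 1.00842 = 219.4699 months
= 219.4699/12 years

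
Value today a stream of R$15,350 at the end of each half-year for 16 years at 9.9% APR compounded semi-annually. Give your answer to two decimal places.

i = 0.099/2 = 0.0495 per half-year; n = 16·2 = 32.
Annuity factor a(32|0.0495) = 15.897184; PV = 15350 × 15.897184 = 244,021.7750

R$244,021.77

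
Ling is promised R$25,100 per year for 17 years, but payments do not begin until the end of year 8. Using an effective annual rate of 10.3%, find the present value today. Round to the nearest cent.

R$99,514.41

Value one period before first payment (t=7): 25100 × [1 − (1+0.103)^(−17)] / 0.103 = 25100 × 7.874823 = 197,658.0686
PV₀ = 197,658.0686 / (1+0.103)^7 = 197,658.0686 / 1.986226 = 99,514.4072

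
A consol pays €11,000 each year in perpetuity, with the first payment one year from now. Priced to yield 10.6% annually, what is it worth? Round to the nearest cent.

€103,773.58

PV = C/r = 11000/0.106 = 103,773.5849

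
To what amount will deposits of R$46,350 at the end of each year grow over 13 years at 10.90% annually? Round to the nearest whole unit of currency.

R$1,206,820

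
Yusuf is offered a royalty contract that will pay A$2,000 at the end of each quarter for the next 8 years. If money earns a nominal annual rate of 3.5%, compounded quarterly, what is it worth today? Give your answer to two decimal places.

i = 0.035/4 = 0.00875 per quarter; n = 8·4 = 32.
Annuity factor a(32|0.00875) = 27.805169; PV = 2000 × 27.805169 = 55,610.3379

A$55,610.34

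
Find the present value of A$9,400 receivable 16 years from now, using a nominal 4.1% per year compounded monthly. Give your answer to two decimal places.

With 12 periods per year: i = 0.00341667, n = 192.
PV = 9,400 / (1 + 0.00341667)^192 = 9,400 / 1.924915 = 4,883.3322

A$4,883.33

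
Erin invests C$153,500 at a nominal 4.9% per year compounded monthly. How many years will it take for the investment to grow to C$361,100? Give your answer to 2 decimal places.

17.49 years

Periodic rate i = 0.049/12 = 0.00408333.
n = ln(361100/153500) / ln(1+0.00408333) = ln(2.35244) / 0.004075 = 209.9265 months
= 209.9265/12 years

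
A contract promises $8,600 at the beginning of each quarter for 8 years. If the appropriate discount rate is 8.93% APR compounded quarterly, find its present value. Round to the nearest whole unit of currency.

Periodic rate i = 0.0893/4 = 0.022325; n = 8 × 4 = 32 periods.
PV = PMT · [1 − (1+i)^(−n)] / i × (1+i) = 8600 · 23.201071 = 199,529.2068
Payments are at the start of each period, so multiply by (1+i).

$199,529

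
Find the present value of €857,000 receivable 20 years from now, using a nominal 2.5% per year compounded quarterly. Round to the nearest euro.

i = 0.025/4 = 0.00625 per quarter; n = 20·4 = 80.
PV = 857,000 / (1 + 0.00625)^80 = 857,000 / 1.646158 = 520,606.2191

€520,606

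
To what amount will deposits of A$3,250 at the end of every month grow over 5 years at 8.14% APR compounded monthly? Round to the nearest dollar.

A$239,673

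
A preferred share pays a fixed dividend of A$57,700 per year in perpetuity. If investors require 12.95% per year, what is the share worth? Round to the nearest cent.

PV = PMT / i = 57700 / 0.1295 = 445,559.8456

A$445,559.85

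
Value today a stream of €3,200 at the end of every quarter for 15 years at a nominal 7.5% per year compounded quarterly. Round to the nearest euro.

€114,679

i = 0.075/4 = 0.01875 per quarter; n = 15·4 = 60.
PV = 3200 × [1 − (1+0.01875)^(−60)] / 0.01875 = 3200 × 35.837226 = 114,679.1247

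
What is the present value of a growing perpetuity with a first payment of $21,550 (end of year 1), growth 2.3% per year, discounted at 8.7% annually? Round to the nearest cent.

$336,718.75

PV = PMT / (i − g) = 21550 / (0.087 − 0.023) = 21550 / 0.064000 = 336,718.7500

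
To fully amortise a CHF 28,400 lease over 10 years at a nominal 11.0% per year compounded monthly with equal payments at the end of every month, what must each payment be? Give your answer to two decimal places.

With 12 periods per year: i = 0.00916667, n = 120.
Annuity-PV factor = 72.595275; PMT = 28400 / 72.595275 = 391.2100

CHF 391.21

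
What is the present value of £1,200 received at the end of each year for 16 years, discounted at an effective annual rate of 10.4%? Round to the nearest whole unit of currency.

£9,169

Annuity factor a(16|0.104) = 7.640865; PV = 1200 × 7.640865 = 9,169.0378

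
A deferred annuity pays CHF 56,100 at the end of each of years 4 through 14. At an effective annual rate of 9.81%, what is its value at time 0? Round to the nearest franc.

PV at t=3 (ordinary 11-year annuity): 56100 × a(11|0.0981) = 56100 × 6.552265 = 367,582.0578
Discount back 3 years: 367,582.0578 × (1+0.0981)^(−3) = 367,582.0578 × 0.755221 = 277,605.8604

CHF 277,606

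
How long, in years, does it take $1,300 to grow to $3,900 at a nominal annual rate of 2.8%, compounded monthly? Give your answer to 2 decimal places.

39.28 years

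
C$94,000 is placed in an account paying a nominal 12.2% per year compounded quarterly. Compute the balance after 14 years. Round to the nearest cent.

C$505,609.98

With 4 periods per year: i = 0.0305, n = 56.
FV = 94,000 × (1 + 0.0305)^56 = 505,609.9781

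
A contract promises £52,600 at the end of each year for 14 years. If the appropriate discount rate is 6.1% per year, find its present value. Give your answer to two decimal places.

PV = 52600 × [1 − (1+0.061)^(−14)] / 0.061 = 52600 × 9.237699 = 485,902.9517

£485,902.95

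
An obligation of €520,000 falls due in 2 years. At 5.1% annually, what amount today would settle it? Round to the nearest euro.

€470,758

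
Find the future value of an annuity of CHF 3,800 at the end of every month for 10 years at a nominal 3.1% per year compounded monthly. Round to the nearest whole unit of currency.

CHF 533,785

i = 0.031/12 = 0.00258333 per month; n = 10·12 = 120.
FV = 3800 × [(1+0.00258333)^120 − 1] / 0.00258333 = 3800 × 140.469764 = 533,785.1027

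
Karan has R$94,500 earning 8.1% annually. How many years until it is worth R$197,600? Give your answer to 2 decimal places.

9.47 years

(1+i)^n = 197600/94500 = 2.09101, so n = ln 2.09101 / ln 1.081 = 9.4708 years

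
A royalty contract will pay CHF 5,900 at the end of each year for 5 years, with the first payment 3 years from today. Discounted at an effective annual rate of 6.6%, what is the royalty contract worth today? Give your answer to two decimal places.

PV at t=2 (ordinary 5-year annuity): 5900 × a(5|0.066) = 5900 × 4.144488 = 24,452.4787
Discount back 2 years: 24,452.4787 × (1+0.066)^(−2) = 24,452.4787 × 0.880006 = 21,518.3259

CHF 21,518.33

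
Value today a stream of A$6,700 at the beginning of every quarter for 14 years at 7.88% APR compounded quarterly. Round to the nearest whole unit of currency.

A$230,489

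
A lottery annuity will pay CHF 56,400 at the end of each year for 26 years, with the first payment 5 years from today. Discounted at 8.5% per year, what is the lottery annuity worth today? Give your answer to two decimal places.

PV at t=4 (ordinary 26-year annuity): 56400 × a(26|0.085) = 56400 × 10.354093 = 583,970.8386
PV₀ = 583,970.8386 / (1+0.085)^4 = 583,970.8386 / 1.385859 = 421,378.3399

CHF 421,378.34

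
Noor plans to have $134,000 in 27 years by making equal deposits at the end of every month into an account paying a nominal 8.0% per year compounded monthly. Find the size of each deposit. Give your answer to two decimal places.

$117.40

Periodic rate i = 0.08/12 = 0.00666667; n = 27 × 12 = 324 periods.
FV-annuity factor = 1141.380571; PMT = 134000 / 1141.380571 = 117.4017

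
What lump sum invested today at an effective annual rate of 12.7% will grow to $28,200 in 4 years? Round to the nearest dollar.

Discount factor = (1+0.127)^(−4) = 0.619875; PV = 28,200 × 0.619875 = 17,480.4836

$17,480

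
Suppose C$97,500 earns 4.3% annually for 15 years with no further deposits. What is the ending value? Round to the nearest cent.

C$183,345.07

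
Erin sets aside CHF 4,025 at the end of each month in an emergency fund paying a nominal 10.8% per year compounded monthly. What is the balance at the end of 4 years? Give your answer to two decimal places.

CHF 240,319.97

i = 0.108/12 = 0.009 per month; n = 4·12 = 48.
Accumulation factor s(48|0.009) = 59.706825; FV = 4025 × 59.706825 = 240,319.9701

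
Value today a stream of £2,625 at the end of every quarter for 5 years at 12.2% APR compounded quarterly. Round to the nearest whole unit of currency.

i = 0.122/4 = 0.0305 per quarter; n = 5·4 = 20.
Annuity factor a(20|0.0305) = 14.808932; PV = 2625 × 14.808932 = 38,873.4474

£38,873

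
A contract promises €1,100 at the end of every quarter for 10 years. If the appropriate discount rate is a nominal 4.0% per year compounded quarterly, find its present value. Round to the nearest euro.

Periodic rate i = 0.04/4 = 0.01; n = 10 × 4 = 40 periods.
Annuity factor a(40|0.01) = 32.834686; PV = 1100 × 32.834686 = 36,118.1547

€36,118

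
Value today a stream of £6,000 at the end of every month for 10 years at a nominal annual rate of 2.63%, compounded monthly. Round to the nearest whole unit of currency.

£632,496

Periodic rate i = 0.0263/12 = 0.00219167; n = 10 × 12 = 120 periods.
PV = 6000 × [1 − (1+0.00219167)^(−120)] / 0.00219167 = 6000 × 105.416048 = 632,496.2904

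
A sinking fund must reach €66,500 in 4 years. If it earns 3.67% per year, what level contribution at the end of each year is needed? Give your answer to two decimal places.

FV-annuity factor = 4.225637; PMT = 66500 / 4.225637 = 15,737.2723

€15,737.27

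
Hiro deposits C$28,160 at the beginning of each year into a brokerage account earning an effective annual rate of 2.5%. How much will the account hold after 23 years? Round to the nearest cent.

FV = PMT · [(1+i)^n − 1] / i × (1+i) = 28160 · 31.349038 = 882,788.9096
Payments are at the start of each period, so multiply by (1+i).

C$882,788.91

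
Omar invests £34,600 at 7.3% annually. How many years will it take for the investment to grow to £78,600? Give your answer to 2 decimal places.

11.65 years

(1+i)^n = 78600/34600 = 2.27168, so n = ln 2.27168 / ln 1.073 = 11.6454 years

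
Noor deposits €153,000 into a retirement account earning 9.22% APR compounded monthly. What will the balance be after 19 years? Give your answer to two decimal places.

i = 0.0922/12 = 0.00768333 per month; n = 19·12 = 228.
FV = 153,000 × (1 + 0.00768333)^228 = 876,154.4288

€876,154.43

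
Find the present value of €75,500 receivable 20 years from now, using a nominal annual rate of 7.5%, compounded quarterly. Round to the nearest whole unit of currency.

€17,082

With 4 periods per year: i = 0.01875, n = 80.
PV = FV·(1+i)^(−n) = 75,500 × 0.226251 = 17,081.9408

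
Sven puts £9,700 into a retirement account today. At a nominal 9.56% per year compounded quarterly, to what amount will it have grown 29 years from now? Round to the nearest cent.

£150,191.97

Periodic rate i = 0.0956/4 = 0.0239; n = 29 × 4 = 116 periods.
9,700 × (1+0.0239)^116 = 9,700 × 15.483709 = 150,191.9729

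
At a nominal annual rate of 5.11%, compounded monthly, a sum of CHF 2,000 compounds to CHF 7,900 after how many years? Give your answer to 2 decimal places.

Periodic rate i = 0.0511/12 = 0.00425833.
n = ln(7900/2000) / ln(1+0.00425833) = ln(3.95000) / 0.004249 = 323.2810 months
= 323.2810/12 years

26.94 years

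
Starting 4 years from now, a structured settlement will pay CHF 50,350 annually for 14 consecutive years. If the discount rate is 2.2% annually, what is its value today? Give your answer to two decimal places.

PV at t=3 (ordinary 14-year annuity): 50350 × a(14|0.022) = 50350 × 11.937573 = 601,056.8179
PV₀ = 601,056.8179 / (1+0.022)^3 = 601,056.8179 / 1.067463 = 563,070.5852

CHF 563,070.59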